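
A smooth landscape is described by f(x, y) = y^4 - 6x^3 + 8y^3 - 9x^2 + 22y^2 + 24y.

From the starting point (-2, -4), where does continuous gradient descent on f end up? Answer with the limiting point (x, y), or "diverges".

(-1, -3)

f is separable, so gradient descent decouples: x follows -∂f/∂x, y follows -∂f/∂y.
∂f/∂x = -18x(x + 1); at x=-2 this is -36, so x increases.
∂f/∂y = 4(y + 1)(y + 2)(y + 3); at y=-4 this is -24, so y increases.
x converges to its nearest critical value -1 (a local min of the x-part); y converges to -3. The iterate converges to (-1, -3).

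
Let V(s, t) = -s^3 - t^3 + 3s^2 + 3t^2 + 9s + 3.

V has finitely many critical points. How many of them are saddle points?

2

V separates as a function of s plus a function of t, so ∇V=0 decouples.
∂V/∂s = -3(s - 3)(s + 1) = 0 at s ∈ {-1, 3}; ∂V/∂t = -3t(t - 2) = 0 at t ∈ {0, 2}.
The Hessian is diagonal: diag(V_ss, V_tt). Second derivatives: V_ss(-1)=12, V_ss(3)=-12; V_tt(0)=6, V_tt(2)=-6.
Saddle points occur where the two diagonal entries have opposite signs: (-1, 2), (3, 0). Count: 2.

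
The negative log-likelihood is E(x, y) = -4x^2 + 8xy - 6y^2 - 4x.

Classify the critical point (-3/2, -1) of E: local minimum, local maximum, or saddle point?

local maximum

The Hessian of E is constant: H = [[-8, 8], [8, -12]].
det(H) = (-8)·(-12) − 8² = 32.
det(H) > 0 and tr(H) = -20 < 0, so H is negative definite and the point is a local maximum.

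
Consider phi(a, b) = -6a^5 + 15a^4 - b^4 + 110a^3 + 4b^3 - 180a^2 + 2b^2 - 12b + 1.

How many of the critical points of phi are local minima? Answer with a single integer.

phi separates as a function of a plus a function of b, so ∇phi=0 decouples.
∂phi/∂a = -30a(a - 4)(a - 1)(a + 3) = 0 at a ∈ {-3, 0, 1, 4}; ∂phi/∂b = -4(b - 3)(b - 1)(b + 1) = 0 at b ∈ {-1, 1, 3}.
The Hessian is diagonal: diag(phi_aa, phi_bb). Second derivatives: phi_aa(-3)=2520, phi_aa(0)=-360, phi_aa(1)=360, phi_aa(4)=-2520; phi_bb(-1)=-32, phi_bb(1)=16, phi_bb(3)=-32.
Local minima occur where both diagonal entries positive: (-3, 1), (1, 1). Count: 2.

2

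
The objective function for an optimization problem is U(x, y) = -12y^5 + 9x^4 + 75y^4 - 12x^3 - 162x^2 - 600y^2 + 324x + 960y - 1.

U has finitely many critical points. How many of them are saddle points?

6

U separates as a function of x plus a function of y, so ∇U=0 decouples.
∂U/∂x = 36(x - 3)(x - 1)(x + 3) = 0 at x ∈ {-3, 1, 3}; ∂U/∂y = -60(y - 4)(y - 2)(y - 1)(y + 2) = 0 at y ∈ {-2, 1, 2, 4}.
The Hessian is diagonal: diag(U_xx, U_yy). Second derivatives: U_xx(-3)=864, U_xx(1)=-288, U_xx(3)=432; U_yy(-2)=4320, U_yy(1)=-540, U_yy(2)=480, U_yy(4)=-2160.
Saddle points occur where the two diagonal entries have opposite signs: (-3, 1), (-3, 4), (1, -2), (1, 2), (3, 1), (3, 4). Count: 6.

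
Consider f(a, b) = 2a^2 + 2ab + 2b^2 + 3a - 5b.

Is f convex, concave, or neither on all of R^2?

f is quadratic, so its Hessian is the constant matrix H = [[4, 2], [2, 4]].
det(H) = 12, tr(H) = 8.
det(H) > 0 and tr(H) > 0, so H is positive definite everywhere: convex.

convex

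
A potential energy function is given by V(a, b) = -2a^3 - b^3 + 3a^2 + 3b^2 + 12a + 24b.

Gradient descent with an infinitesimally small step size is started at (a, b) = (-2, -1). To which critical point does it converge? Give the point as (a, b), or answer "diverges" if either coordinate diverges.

V is separable, so gradient descent decouples: a follows -∂V/∂a, b follows -∂V/∂b.
∂V/∂a = -6(a - 2)(a + 1); at a=-2 this is -24, so a increases.
∂V/∂b = -3(b - 4)(b + 2); at b=-1 this is 15, so b decreases.
a converges to its nearest critical value -1 (a local min of the a-part); b converges to -2. The iterate converges to (-1, -2).

(-1, -2)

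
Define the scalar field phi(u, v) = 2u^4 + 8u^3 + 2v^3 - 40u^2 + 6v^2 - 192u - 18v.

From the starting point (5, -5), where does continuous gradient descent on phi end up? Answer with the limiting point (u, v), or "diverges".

diverges

phi is separable, so gradient descent decouples: u follows -∂phi/∂u, v follows -∂phi/∂v.
∂phi/∂u = 8(u - 3)(u + 2)(u + 4); at u=5 this is 1008, so u decreases.
∂phi/∂v = 6(v - 1)(v + 3); at v=-5 this is 72, so v decreases.
The v-coordinate has no critical point in that direction and runs off to infinity.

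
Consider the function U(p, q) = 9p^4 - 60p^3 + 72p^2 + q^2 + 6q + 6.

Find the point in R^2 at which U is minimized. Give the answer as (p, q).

(4, -3)

U(p,q) separates as A(p) + B(q) + 6, so its minimum is min A + min B + 6.
A'(p) = 36p(p - 4)(p - 1) vanishes at p ∈ {0, 1, 4}; B'(q) = 2q + 6 vanishes at q ∈ {-3}.
Local minima of A (where A''>0): A(0)=0, A(4)=-384. Local minima of B: B(-3)=-9.
So the global minimum of U is A(4) + B(-3) + 6 = -384 − 9 + 6 = -387, attained at (4, -3).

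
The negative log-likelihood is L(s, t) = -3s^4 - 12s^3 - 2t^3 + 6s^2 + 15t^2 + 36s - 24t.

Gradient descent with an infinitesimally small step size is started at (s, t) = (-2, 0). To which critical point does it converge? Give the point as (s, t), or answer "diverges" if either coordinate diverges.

L is separable, so gradient descent decouples: s follows -∂L/∂s, t follows -∂L/∂t.
∂L/∂s = -12(s - 1)(s + 1)(s + 3); at s=-2 this is -36, so s increases.
∂L/∂t = -6(t - 4)(t - 1); at t=0 this is -24, so t increases.
s converges to its nearest critical value -1 (a local min of the s-part); t converges to 1. The iterate converges to (-1, 1).

(-1, 1)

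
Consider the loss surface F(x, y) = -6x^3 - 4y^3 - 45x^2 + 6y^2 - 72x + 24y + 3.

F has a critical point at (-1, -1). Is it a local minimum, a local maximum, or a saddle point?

The mixed partial ∂²F/∂x∂y is 0, so the Hessian at any point is diag(F_xx, F_yy) = diag(-18(2x + 5), 12(-2y + 1)).
At (-1, -1): H = diag(-54, 36).
The eigenvalues have opposite signs, so H is indefinite: a saddle point.

saddle point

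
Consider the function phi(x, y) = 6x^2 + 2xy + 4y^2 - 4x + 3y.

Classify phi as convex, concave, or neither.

convex

phi is quadratic, so its Hessian is the constant matrix H = [[12, 2], [2, 8]].
det(H) = 92, tr(H) = 20.
det(H) > 0 and tr(H) > 0, so H is positive definite everywhere: convex.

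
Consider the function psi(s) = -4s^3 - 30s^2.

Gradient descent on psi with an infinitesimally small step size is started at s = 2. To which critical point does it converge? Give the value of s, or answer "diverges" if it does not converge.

psi'(s) = -12s(s + 5), so psi'(2) = -168.
Gradient descent moves in the -psi' direction, i.e. s is increasing.
There is no critical point above s=2, and psi' keeps the same sign, so the iterate runs off to +∞.

diverges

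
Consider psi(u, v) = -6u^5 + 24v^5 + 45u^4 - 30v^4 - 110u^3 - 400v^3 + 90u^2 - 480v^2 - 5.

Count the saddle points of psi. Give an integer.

8

psi separates as a function of u plus a function of v, so ∇psi=0 decouples.
∂psi/∂u = -30u(u - 3)(u - 2)(u - 1) = 0 at u ∈ {0, 1, 2, 3}; ∂psi/∂v = 120v(v - 4)(v + 1)(v + 2) = 0 at v ∈ {-2, -1, 0, 4}.
The Hessian is diagonal: diag(psi_uu, psi_vv). Second derivatives: psi_uu(0)=180, psi_uu(1)=-60, psi_uu(2)=60, psi_uu(3)=-180; psi_vv(-2)=-1440, psi_vv(-1)=600, psi_vv(0)=-960, psi_vv(4)=14400.
Saddle points occur where the two diagonal entries have opposite signs: (0, -2), (0, 0), (1, -1), (1, 4), (2, -2), (2, 0), (3, -1), (3, 4). Count: 8.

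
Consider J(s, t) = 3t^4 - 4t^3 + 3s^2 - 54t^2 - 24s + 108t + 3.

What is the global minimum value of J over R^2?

J(s,t) separates as P(s) + Q(t) + 3, so its minimum is min P + min Q + 3.
P'(s) = 6s - 24 vanishes at s ∈ {4}; Q'(t) = 12(t - 3)(t - 1)(t + 3) vanishes at t ∈ {-3, 1, 3}.
Local minima of P (where P''>0): P(4)=-48. Local minima of Q: Q(-3)=-459, Q(3)=-27.
So the global minimum of J is P(4) + Q(-3) + 3 = -48 − 459 + 3 = -504, attained at (4, -3).

-504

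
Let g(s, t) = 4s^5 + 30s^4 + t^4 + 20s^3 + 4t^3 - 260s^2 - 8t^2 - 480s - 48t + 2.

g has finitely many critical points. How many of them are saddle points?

g separates as a function of s plus a function of t, so ∇g=0 decouples.
∂g/∂s = 20(s - 2)(s + 1)(s + 3)(s + 4) = 0 at s ∈ {-4, -3, -1, 2}; ∂g/∂t = 4(t - 2)(t + 2)(t + 3) = 0 at t ∈ {-3, -2, 2}.
The Hessian is diagonal: diag(g_ss, g_tt). Second derivatives: g_ss(-4)=-360, g_ss(-3)=200, g_ss(-1)=-360, g_ss(2)=1800; g_tt(-3)=20, g_tt(-2)=-16, g_tt(2)=80.
Saddle points occur where the two diagonal entries have opposite signs: (-4, -3), (-4, 2), (-3, -2), (-1, -3), (-1, 2), (2, -2). Count: 6.

6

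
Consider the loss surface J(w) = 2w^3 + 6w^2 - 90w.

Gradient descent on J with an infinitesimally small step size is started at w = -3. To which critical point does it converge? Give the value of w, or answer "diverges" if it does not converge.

3

J'(w) = 6(w - 3)(w + 5), so J'(-3) = -72.
Gradient descent moves in the -J' direction, i.e. w is increasing.
The nearest critical point in that direction is w = 3, where J'' = 48 > 0 (a local minimum). The iterate converges there.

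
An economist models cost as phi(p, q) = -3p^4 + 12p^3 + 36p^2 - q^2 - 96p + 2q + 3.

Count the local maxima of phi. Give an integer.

2

phi separates as a function of p plus a function of q, so ∇phi=0 decouples.
∂phi/∂p = -12(p - 4)(p - 1)(p + 2) = 0 at p ∈ {-2, 1, 4}; ∂phi/∂q = -2(q - 1) = 0 at q ∈ {1}.
The Hessian is diagonal: diag(phi_pp, phi_qq). Second derivatives: phi_pp(-2)=-216, phi_pp(1)=108, phi_pp(4)=-216; phi_qq(1)=-2.
Local maxima occur where both diagonal entries negative: (-2, 1), (4, 1). Count: 2.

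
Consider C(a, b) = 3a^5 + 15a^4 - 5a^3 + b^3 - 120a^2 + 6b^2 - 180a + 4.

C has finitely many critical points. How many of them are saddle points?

4

C separates as a function of a plus a function of b, so ∇C=0 decouples.
∂C/∂a = 15(a - 2)(a + 1)(a + 2)(a + 3) = 0 at a ∈ {-3, -2, -1, 2}; ∂C/∂b = 3b(b + 4) = 0 at b ∈ {-4, 0}.
The Hessian is diagonal: diag(C_aa, C_bb). Second derivatives: C_aa(-3)=-150, C_aa(-2)=60, C_aa(-1)=-90, C_aa(2)=900; C_bb(-4)=-12, C_bb(0)=12.
Saddle points occur where the two diagonal entries have opposite signs: (-3, 0), (-2, -4), (-1, 0), (2, -4). Count: 4.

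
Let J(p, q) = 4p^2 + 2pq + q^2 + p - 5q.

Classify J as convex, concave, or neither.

convex

J is quadratic, so its Hessian is the constant matrix H = [[8, 2], [2, 2]].
det(H) = 12, tr(H) = 10.
det(H) > 0 and tr(H) > 0, so H is positive definite everywhere: convex.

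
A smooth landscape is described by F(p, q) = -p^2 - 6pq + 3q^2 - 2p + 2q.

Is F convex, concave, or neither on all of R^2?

neither

F is quadratic, so its Hessian is the constant matrix H = [[-2, -6], [-6, 6]].
det(H) = -48, tr(H) = 4.
det(H) < 0, so H is indefinite: neither convex nor concave.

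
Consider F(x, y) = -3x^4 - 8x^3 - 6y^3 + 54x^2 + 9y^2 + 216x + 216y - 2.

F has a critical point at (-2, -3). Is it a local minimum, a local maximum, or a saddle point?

local minimum

The mixed partial ∂²F/∂x∂y is 0, so the Hessian at any point is diag(F_xx, F_yy) = diag(12(-3x^2 - 4x + 9), 18(-2y + 1)).
At (-2, -3): H = diag(60, 126).
Both eigenvalues are positive, so H is positive definite: a local minimum.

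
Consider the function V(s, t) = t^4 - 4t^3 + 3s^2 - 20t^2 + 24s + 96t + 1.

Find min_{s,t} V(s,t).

-326

V(s,t) separates as P(s) + Q(t) + 1, so its minimum is min P + min Q + 1.
P'(s) = 6s + 24 vanishes at s ∈ {-4}; Q'(t) = 4(t - 4)(t - 2)(t + 3) vanishes at t ∈ {-3, 2, 4}.
Local minima of P (where P''>0): P(-4)=-48. Local minima of Q: Q(-3)=-279, Q(4)=64.
So the global minimum of V is P(-4) + Q(-3) + 1 = -48 − 279 + 1 = -326, attained at (-4, -3).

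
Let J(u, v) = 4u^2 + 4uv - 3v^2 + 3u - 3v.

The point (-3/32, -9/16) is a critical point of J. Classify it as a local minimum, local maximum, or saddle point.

The Hessian of J is constant: H = [[8, 4], [4, -6]].
det(H) = 8·(-6) − 4² = -64.
Since det(H) < 0, H is indefinite and the critical point is a saddle point.

saddle point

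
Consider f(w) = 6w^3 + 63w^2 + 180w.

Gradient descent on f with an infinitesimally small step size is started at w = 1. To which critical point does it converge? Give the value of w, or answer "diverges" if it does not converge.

-2

f'(w) = 18(w + 2)(w + 5), so f'(1) = 324.
Gradient descent moves in the -f' direction, i.e. w is decreasing.
The nearest critical point in that direction is w = -2, where f'' = 54 > 0 (a local minimum). The iterate converges there.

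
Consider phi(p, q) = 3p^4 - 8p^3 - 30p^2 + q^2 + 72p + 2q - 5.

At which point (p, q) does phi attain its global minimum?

(-2, -1)

phi(p,q) separates as A(p) + B(q) − 5, so its minimum is min A + min B − 5.
A'(p) = 12(p - 3)(p - 1)(p + 2) vanishes at p ∈ {-2, 1, 3}; B'(q) = 2q + 2 vanishes at q ∈ {-1}.
Local minima of A (where A''>0): A(-2)=-152, A(3)=-27. Local minima of B: B(-1)=-1.
So the global minimum of phi is A(-2) + B(-1) − 5 = -152 − 1 − 5 = -158, attained at (-2, -1).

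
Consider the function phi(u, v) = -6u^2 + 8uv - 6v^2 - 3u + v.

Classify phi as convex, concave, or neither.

phi is quadratic, so its Hessian is the constant matrix H = [[-12, 8], [8, -12]].
det(H) = 80, tr(H) = -24.
det(H) > 0 and tr(H) < 0, so H is negative definite everywhere: concave.

concave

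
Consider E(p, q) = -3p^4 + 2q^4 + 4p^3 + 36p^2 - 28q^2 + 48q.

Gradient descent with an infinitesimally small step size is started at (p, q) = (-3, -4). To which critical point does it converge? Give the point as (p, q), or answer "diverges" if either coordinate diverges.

diverges

E is separable, so gradient descent decouples: p follows -∂E/∂p, q follows -∂E/∂q.
∂E/∂p = -12p(p - 3)(p + 2); at p=-3 this is 216, so p decreases.
∂E/∂q = 8(q - 2)(q - 1)(q + 3); at q=-4 this is -240, so q increases.
The p-coordinate has no critical point in that direction and runs off to infinity.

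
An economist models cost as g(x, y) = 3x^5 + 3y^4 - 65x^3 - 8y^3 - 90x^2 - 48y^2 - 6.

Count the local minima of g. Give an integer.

4

g separates as a function of x plus a function of y, so ∇g=0 decouples.
∂g/∂x = 15x(x - 4)(x + 1)(x + 3) = 0 at x ∈ {-3, -1, 0, 4}; ∂g/∂y = 12y(y - 4)(y + 2) = 0 at y ∈ {-2, 0, 4}.
The Hessian is diagonal: diag(g_xx, g_yy). Second derivatives: g_xx(-3)=-630, g_xx(-1)=150, g_xx(0)=-180, g_xx(4)=2100; g_yy(-2)=144, g_yy(0)=-96, g_yy(4)=288.
Local minima occur where both diagonal entries positive: (-1, -2), (-1, 4), (4, -2), (4, 4). Count: 4.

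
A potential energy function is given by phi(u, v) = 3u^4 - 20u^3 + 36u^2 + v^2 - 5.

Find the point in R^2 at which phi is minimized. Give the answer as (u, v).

(0, 0)

phi(u,v) separates as P(u) + Q(v) − 5, so its minimum is min P + min Q − 5.
P'(u) = 12u(u - 3)(u - 2) vanishes at u ∈ {0, 2, 3}; Q'(v) = 2v vanishes at v ∈ {0}.
Local minima of P (where P''>0): P(0)=0, P(3)=27. Local minima of Q: Q(0)=0.
So the global minimum of phi is P(0) + Q(0) − 5 = 0 + 0 − 5 = -5, attained at (0, 0).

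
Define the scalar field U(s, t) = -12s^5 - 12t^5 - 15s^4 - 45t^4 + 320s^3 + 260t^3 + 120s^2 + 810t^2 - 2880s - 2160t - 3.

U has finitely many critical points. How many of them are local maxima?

4

U separates as a function of s plus a function of t, so ∇U=0 decouples.
∂U/∂s = -60(s - 3)(s - 2)(s + 2)(s + 4) = 0 at s ∈ {-4, -2, 2, 3}; ∂U/∂t = -60(t - 3)(t - 1)(t + 3)(t + 4) = 0 at t ∈ {-4, -3, 1, 3}.
The Hessian is diagonal: diag(U_ss, U_tt). Second derivatives: U_ss(-4)=5040, U_ss(-2)=-2400, U_ss(2)=1440, U_ss(3)=-2100; U_tt(-4)=2100, U_tt(-3)=-1440, U_tt(1)=2400, U_tt(3)=-5040.
Local maxima occur where both diagonal entries negative: (-2, -3), (-2, 3), (3, -3), (3, 3). Count: 4.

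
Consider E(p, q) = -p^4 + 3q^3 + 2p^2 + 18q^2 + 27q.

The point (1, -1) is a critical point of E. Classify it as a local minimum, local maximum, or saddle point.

The mixed partial ∂²E/∂p∂q is 0, so the Hessian at any point is diag(E_pp, E_qq) = diag(4(-3p^2 + 1), 18(q + 2)).
At (1, -1): H = diag(-8, 18).
The eigenvalues have opposite signs, so H is indefinite: a saddle point.

saddle point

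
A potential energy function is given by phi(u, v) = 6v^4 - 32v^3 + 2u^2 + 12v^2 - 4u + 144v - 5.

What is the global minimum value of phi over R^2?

-101

phi(u,v) separates as P(u) + Q(v) − 5, so its minimum is min P + min Q − 5.
P'(u) = 4u - 4 vanishes at u ∈ {1}; Q'(v) = 24(v - 3)(v - 2)(v + 1) vanishes at v ∈ {-1, 2, 3}.
Local minima of P (where P''>0): P(1)=-2. Local minima of Q: Q(-1)=-94, Q(3)=162.
So the global minimum of phi is P(1) + Q(-1) − 5 = -2 − 94 − 5 = -101, attained at (1, -1).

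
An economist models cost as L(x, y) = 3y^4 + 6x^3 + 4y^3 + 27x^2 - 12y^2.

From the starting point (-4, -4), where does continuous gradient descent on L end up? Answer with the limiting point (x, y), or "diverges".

L is separable, so gradient descent decouples: x follows -∂L/∂x, y follows -∂L/∂y.
∂L/∂x = 18x(x + 3); at x=-4 this is 72, so x decreases.
∂L/∂y = 12y(y - 1)(y + 2); at y=-4 this is -480, so y increases.
The x-coordinate has no critical point in that direction and runs off to infinity.

diverges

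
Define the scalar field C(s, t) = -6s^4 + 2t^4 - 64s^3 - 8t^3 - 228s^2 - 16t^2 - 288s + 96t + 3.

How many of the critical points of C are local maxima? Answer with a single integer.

C separates as a function of s plus a function of t, so ∇C=0 decouples.
∂C/∂s = -24(s + 1)(s + 3)(s + 4) = 0 at s ∈ {-4, -3, -1}; ∂C/∂t = 8(t - 3)(t - 2)(t + 2) = 0 at t ∈ {-2, 2, 3}.
The Hessian is diagonal: diag(C_ss, C_tt). Second derivatives: C_ss(-4)=-72, C_ss(-3)=48, C_ss(-1)=-144; C_tt(-2)=160, C_tt(2)=-32, C_tt(3)=40.
Local maxima occur where both diagonal entries negative: (-4, 2), (-1, 2). Count: 2.

2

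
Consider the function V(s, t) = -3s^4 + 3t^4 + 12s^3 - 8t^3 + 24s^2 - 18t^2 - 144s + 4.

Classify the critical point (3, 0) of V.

The mixed partial ∂²V/∂s∂t is 0, so the Hessian at any point is diag(V_ss, V_tt) = diag(12(-3s^2 + 6s + 4), 12(3t^2 - 4t - 3)).
At (3, 0): H = diag(-60, -36).
Both eigenvalues are negative, so H is negative definite: a local maximum.

local maximum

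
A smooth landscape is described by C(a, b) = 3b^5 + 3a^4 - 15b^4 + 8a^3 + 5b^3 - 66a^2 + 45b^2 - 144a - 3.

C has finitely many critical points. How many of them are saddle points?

6

C separates as a function of a plus a function of b, so ∇C=0 decouples.
∂C/∂a = 12(a - 3)(a + 1)(a + 4) = 0 at a ∈ {-4, -1, 3}; ∂C/∂b = 15b(b - 3)(b - 2)(b + 1) = 0 at b ∈ {-1, 0, 2, 3}.
The Hessian is diagonal: diag(C_aa, C_bb). Second derivatives: C_aa(-4)=252, C_aa(-1)=-144, C_aa(3)=336; C_bb(-1)=-180, C_bb(0)=90, C_bb(2)=-90, C_bb(3)=180.
Saddle points occur where the two diagonal entries have opposite signs: (-4, -1), (-4, 2), (-1, 0), (-1, 3), (3, -1), (3, 2). Count: 6.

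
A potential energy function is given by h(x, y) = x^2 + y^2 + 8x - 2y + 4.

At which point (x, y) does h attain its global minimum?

h(x,y) separates as P(x) + Q(y) + 4, so its minimum is min P + min Q + 4.
P'(x) = 2x + 8 vanishes at x ∈ {-4}; Q'(y) = 2y - 2 vanishes at y ∈ {1}.
Local minima of P (where P''>0): P(-4)=-16. Local minima of Q: Q(1)=-1.
So the global minimum of h is P(-4) + Q(1) + 4 = -16 − 1 + 4 = -13, attained at (-4, 1).

(-4, 1)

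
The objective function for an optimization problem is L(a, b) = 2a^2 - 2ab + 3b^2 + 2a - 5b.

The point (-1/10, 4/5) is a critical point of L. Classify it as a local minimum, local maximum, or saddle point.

The Hessian of L is constant: H = [[4, -2], [-2, 6]].
det(H) = 4·6 − (-2)² = 20.
det(H) > 0 and tr(H) = 10 > 0, so H is positive definite and the point is a local minimum.

local minimum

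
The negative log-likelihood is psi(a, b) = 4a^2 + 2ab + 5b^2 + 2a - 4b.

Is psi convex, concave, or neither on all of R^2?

convex

psi is quadratic, so its Hessian is the constant matrix H = [[8, 2], [2, 10]].
det(H) = 76, tr(H) = 18.
det(H) > 0 and tr(H) > 0, so H is positive definite everywhere: convex.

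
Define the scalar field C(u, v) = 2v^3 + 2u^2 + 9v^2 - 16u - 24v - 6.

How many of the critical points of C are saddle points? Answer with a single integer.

C separates as a function of u plus a function of v, so ∇C=0 decouples.
∂C/∂u = 4(u - 4) = 0 at u ∈ {4}; ∂C/∂v = 6(v - 1)(v + 4) = 0 at v ∈ {-4, 1}.
The Hessian is diagonal: diag(C_uu, C_vv). Second derivatives: C_uu(4)=4; C_vv(-4)=-30, C_vv(1)=30.
Saddle points occur where the two diagonal entries have opposite signs: (4, -4). Count: 1.

1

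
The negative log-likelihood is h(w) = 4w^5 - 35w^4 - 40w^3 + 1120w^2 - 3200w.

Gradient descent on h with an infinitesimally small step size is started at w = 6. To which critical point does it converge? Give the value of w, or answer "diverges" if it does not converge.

5

h'(w) = 20(w - 5)(w - 4)(w - 2)(w + 4), so h'(6) = 1600.
Gradient descent moves in the -h' direction, i.e. w is decreasing.
The nearest critical point in that direction is w = 5, where h'' = 540 > 0 (a local minimum). The iterate converges there.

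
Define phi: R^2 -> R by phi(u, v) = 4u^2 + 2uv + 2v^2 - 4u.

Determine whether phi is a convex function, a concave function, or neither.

convex

phi is quadratic, so its Hessian is the constant matrix H = [[8, 2], [2, 4]].
det(H) = 28, tr(H) = 12.
det(H) > 0 and tr(H) > 0, so H is positive definite everywhere: convex.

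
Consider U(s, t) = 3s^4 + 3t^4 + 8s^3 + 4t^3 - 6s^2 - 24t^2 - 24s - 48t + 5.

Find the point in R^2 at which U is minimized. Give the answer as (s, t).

U(s,t) separates as P(s) + Q(t) + 5, so its minimum is min P + min Q + 5.
P'(s) = 12(s - 1)(s + 1)(s + 2) vanishes at s ∈ {-2, -1, 1}; Q'(t) = 12(t - 2)(t + 1)(t + 2) vanishes at t ∈ {-2, -1, 2}.
Local minima of P (where P''>0): P(-2)=8, P(1)=-19. Local minima of Q: Q(-2)=16, Q(2)=-112.
So the global minimum of U is P(1) + Q(2) + 5 = -19 − 112 + 5 = -126, attained at (1, 2).

(1, 2)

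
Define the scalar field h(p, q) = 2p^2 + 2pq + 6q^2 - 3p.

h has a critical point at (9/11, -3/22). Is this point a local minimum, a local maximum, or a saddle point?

The Hessian of h is constant: H = [[4, 2], [2, 12]].
det(H) = 4·12 − 2² = 44.
det(H) > 0 and tr(H) = 16 > 0, so H is positive definite and the point is a local minimum.

local minimum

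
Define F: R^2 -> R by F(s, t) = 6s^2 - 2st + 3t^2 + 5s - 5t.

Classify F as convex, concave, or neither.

convex

F is quadratic, so its Hessian is the constant matrix H = [[12, -2], [-2, 6]].
det(H) = 68, tr(H) = 18.
det(H) > 0 and tr(H) > 0, so H is positive definite everywhere: convex.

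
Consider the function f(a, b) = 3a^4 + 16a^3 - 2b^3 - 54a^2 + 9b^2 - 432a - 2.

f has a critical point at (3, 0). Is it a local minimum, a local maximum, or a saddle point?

The mixed partial ∂²f/∂a∂b is 0, so the Hessian at any point is diag(f_aa, f_bb) = diag(12(3a^2 + 8a - 9), 6(-2b + 3)).
At (3, 0): H = diag(504, 18).
Both eigenvalues are positive, so H is positive definite: a local minimum.

local minimum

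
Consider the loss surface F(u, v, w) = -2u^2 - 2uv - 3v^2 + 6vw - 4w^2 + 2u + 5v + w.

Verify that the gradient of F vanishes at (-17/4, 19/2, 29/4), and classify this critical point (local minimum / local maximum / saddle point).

∇F = (-4u - 2v + 2, -2u - 6v + 6w + 5, 6v - 8w + 1); substituting (-17/4, 19/2, 29/4) gives ∇F = (0, 0, 0), so (-17/4, 19/2, 29/4) is indeed a critical point.
The Hessian is constant: H = [[-4, -2, 0], [-2, -6, 6], [0, 6, -8]].
Leading principal minors: Δ₁ = -4, Δ₂ = 20, Δ₃ = -16.
The minors alternate sign starting negative (−, +, −), so H is negative definite: a local maximum.

local maximum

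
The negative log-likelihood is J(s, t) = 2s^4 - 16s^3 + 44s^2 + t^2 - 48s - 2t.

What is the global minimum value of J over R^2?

J(s,t) separates as P(s) + Q(t), so its minimum is min P + min Q.
P'(s) = 8(s - 3)(s - 2)(s - 1) vanishes at s ∈ {1, 2, 3}; Q'(t) = 2(t - 1) vanishes at t ∈ {1}.
Local minima of P (where P''>0): P(1)=-18, P(3)=-18. Local minima of Q: Q(1)=-1.
So the global minimum of J is P(1) + Q(1) = -18 − 1 = -19, attained at (1, 1).

-19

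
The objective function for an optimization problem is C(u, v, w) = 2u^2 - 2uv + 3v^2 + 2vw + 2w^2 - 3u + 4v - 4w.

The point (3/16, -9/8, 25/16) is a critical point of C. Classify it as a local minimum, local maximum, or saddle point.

The Hessian is constant: H = [[4, -2, 0], [-2, 6, 2], [0, 2, 4]].
Leading principal minors: Δ₁ = 4, Δ₂ = 20, Δ₃ = 64.
All leading minors are positive, so H is positive definite: a local minimum.

local minimum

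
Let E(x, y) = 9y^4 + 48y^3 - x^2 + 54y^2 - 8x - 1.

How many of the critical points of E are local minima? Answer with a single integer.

0

E separates as a function of x plus a function of y, so ∇E=0 decouples.
∂E/∂x = -2(x + 4) = 0 at x ∈ {-4}; ∂E/∂y = 36y(y + 1)(y + 3) = 0 at y ∈ {-3, -1, 0}.
The Hessian is diagonal: diag(E_xx, E_yy). Second derivatives: E_xx(-4)=-2; E_yy(-3)=216, E_yy(-1)=-72, E_yy(0)=108.
Local minima occur where both diagonal entries positive: none. Count: 0.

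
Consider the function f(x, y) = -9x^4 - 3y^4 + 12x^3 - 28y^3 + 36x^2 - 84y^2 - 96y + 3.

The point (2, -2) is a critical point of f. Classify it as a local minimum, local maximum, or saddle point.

saddle point

The mixed partial ∂²f/∂x∂y is 0, so the Hessian at any point is diag(f_xx, f_yy) = diag(36(-3x^2 + 2x + 2), -12(3y^2 + 14y + 14)).
At (2, -2): H = diag(-216, 24).
The eigenvalues have opposite signs, so H is indefinite: a saddle point.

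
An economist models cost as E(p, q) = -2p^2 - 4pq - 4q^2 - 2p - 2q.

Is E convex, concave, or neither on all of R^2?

concave

E is quadratic, so its Hessian is the constant matrix H = [[-4, -4], [-4, -8]].
det(H) = 16, tr(H) = -12.
det(H) > 0 and tr(H) < 0, so H is negative definite everywhere: concave.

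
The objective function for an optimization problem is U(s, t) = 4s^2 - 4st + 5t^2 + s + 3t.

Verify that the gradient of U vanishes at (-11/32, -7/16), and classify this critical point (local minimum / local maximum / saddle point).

local minimum

∇U = (8s - 4t + 1, -4s + 10t + 3); substituting (-11/32, -7/16) gives ∇U = (0, 0), so (-11/32, -7/16) is indeed a critical point.
The Hessian of U is constant: H = [[8, -4], [-4, 10]].
det(H) = 8·10 − (-4)² = 64.
det(H) > 0 and tr(H) = 18 > 0, so H is positive definite and the point is a local minimum.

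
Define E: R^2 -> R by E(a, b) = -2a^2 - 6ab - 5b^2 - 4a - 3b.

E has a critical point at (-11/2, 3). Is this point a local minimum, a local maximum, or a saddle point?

The Hessian of E is constant: H = [[-4, -6], [-6, -10]].
det(H) = (-4)·(-10) − (-6)² = 4.
det(H) > 0 and tr(H) = -14 < 0, so H is negative definite and the point is a local maximum.

local maximum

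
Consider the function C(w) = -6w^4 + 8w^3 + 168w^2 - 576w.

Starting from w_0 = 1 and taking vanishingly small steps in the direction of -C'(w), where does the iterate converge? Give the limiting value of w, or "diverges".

2

C'(w) = -24(w - 3)(w - 2)(w + 4), so C'(1) = -240.
Gradient descent moves in the -C' direction, i.e. w is increasing.
The nearest critical point in that direction is w = 2, where C'' = 144 > 0 (a local minimum). The iterate converges there.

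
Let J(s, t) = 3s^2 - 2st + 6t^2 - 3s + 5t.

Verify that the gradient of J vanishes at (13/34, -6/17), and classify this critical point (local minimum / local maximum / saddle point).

local minimum

∇J = (6s - 2t - 3, -2s + 12t + 5); substituting (13/34, -6/17) gives ∇J = (0, 0), so (13/34, -6/17) is indeed a critical point.
The Hessian of J is constant: H = [[6, -2], [-2, 12]].
det(H) = 6·12 − (-2)² = 68.
det(H) > 0 and tr(H) = 18 > 0, so H is positive definite and the point is a local minimum.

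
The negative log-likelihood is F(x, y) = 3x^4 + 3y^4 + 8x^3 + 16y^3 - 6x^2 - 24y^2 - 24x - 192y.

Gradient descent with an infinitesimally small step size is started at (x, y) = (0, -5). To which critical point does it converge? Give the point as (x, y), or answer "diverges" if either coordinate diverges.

F is separable, so gradient descent decouples: x follows -∂F/∂x, y follows -∂F/∂y.
∂F/∂x = 12(x - 1)(x + 1)(x + 2); at x=0 this is -24, so x increases.
∂F/∂y = 12(y - 2)(y + 2)(y + 4); at y=-5 this is -252, so y increases.
x converges to its nearest critical value 1 (a local min of the x-part); y converges to -4. The iterate converges to (1, -4).

(1, -4)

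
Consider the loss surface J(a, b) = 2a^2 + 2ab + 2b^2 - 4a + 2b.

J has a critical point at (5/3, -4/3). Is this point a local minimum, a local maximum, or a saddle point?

local minimum

The Hessian of J is constant: H = [[4, 2], [2, 4]].
det(H) = 4·4 − 2² = 12.
det(H) > 0 and tr(H) = 8 > 0, so H is positive definite and the point is a local minimum.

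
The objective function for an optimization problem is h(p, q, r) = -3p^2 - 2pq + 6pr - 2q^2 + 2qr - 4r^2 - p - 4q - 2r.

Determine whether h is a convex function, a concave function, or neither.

concave

h is quadratic, so its Hessian is the constant matrix H = [[-6, -2, 6], [-2, -4, 2], [6, 2, -8]].
Leading principal minors: -6, 20, -40.
Signs alternate −, +, − ⇒ H ≺ 0 ⇒ concave.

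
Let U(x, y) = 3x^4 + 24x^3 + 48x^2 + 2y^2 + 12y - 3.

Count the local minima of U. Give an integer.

2

U separates as a function of x plus a function of y, so ∇U=0 decouples.
∂U/∂x = 12x(x + 2)(x + 4) = 0 at x ∈ {-4, -2, 0}; ∂U/∂y = 4(y + 3) = 0 at y ∈ {-3}.
The Hessian is diagonal: diag(U_xx, U_yy). Second derivatives: U_xx(-4)=96, U_xx(-2)=-48, U_xx(0)=96; U_yy(-3)=4.
Local minima occur where both diagonal entries positive: (-4, -3), (0, -3). Count: 2.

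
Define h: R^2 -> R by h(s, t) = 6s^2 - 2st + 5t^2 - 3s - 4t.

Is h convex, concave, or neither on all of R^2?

h is quadratic, so its Hessian is the constant matrix H = [[12, -2], [-2, 10]].
det(H) = 116, tr(H) = 22.
det(H) > 0 and tr(H) > 0, so H is positive definite everywhere: convex.

convex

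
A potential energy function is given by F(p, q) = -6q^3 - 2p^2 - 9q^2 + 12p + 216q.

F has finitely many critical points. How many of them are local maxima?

F separates as a function of p plus a function of q, so ∇F=0 decouples.
∂F/∂p = -4(p - 3) = 0 at p ∈ {3}; ∂F/∂q = -18(q - 3)(q + 4) = 0 at q ∈ {-4, 3}.
The Hessian is diagonal: diag(F_pp, F_qq). Second derivatives: F_pp(3)=-4; F_qq(-4)=126, F_qq(3)=-126.
Local maxima occur where both diagonal entries negative: (3, 3). Count: 1.

1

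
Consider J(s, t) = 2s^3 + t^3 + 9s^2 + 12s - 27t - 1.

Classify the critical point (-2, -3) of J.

The mixed partial ∂²J/∂s∂t is 0, so the Hessian at any point is diag(J_ss, J_tt) = diag(6(2s + 3), 6t).
At (-2, -3): H = diag(-6, -18).
Both eigenvalues are negative, so H is negative definite: a local maximum.

local maximum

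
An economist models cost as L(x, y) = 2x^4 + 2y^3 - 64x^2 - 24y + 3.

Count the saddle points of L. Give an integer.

L separates as a function of x plus a function of y, so ∇L=0 decouples.
∂L/∂x = 8x(x - 4)(x + 4) = 0 at x ∈ {-4, 0, 4}; ∂L/∂y = 6(y - 2)(y + 2) = 0 at y ∈ {-2, 2}.
The Hessian is diagonal: diag(L_xx, L_yy). Second derivatives: L_xx(-4)=256, L_xx(0)=-128, L_xx(4)=256; L_yy(-2)=-24, L_yy(2)=24.
Saddle points occur where the two diagonal entries have opposite signs: (-4, -2), (0, 2), (4, -2). Count: 3.

3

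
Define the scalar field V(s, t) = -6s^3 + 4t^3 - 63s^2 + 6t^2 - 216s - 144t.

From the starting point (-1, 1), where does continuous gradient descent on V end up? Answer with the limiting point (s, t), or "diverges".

diverges

V is separable, so gradient descent decouples: s follows -∂V/∂s, t follows -∂V/∂t.
∂V/∂s = -18(s + 3)(s + 4); at s=-1 this is -108, so s increases.
∂V/∂t = 12(t - 3)(t + 4); at t=1 this is -120, so t increases.
The s-coordinate has no critical point in that direction and runs off to infinity.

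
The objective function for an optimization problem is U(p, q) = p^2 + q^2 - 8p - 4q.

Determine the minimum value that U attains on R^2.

-20

U(p,q) separates as A(p) + B(q), so its minimum is min A + min B.
A'(p) = 2p - 8 vanishes at p ∈ {4}; B'(q) = 2q - 4 vanishes at q ∈ {2}.
Local minima of A (where A''>0): A(4)=-16. Local minima of B: B(2)=-4.
So the global minimum of U is A(4) + B(2) = -16 − 4 = -20, attained at (4, 2).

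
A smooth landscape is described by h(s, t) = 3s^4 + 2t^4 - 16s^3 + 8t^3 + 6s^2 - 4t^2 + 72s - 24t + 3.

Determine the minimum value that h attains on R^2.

-62

h(s,t) separates as P(s) + Q(t) + 3, so its minimum is min P + min Q + 3.
P'(s) = 12(s - 3)(s - 2)(s + 1) vanishes at s ∈ {-1, 2, 3}; Q'(t) = 8(t - 1)(t + 1)(t + 3) vanishes at t ∈ {-3, -1, 1}.
Local minima of P (where P''>0): P(-1)=-47, P(3)=81. Local minima of Q: Q(-3)=-18, Q(1)=-18.
So the global minimum of h is P(-1) + Q(-3) + 3 = -47 − 18 + 3 = -62, attained at (-1, -3).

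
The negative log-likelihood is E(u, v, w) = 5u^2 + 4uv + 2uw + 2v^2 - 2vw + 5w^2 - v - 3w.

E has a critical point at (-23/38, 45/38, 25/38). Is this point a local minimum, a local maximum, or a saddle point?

The Hessian is constant: H = [[10, 4, 2], [4, 4, -2], [2, -2, 10]].
Leading principal minors: Δ₁ = 10, Δ₂ = 24, Δ₃ = 152.
All leading minors are positive, so H is positive definite: a local minimum.

local minimum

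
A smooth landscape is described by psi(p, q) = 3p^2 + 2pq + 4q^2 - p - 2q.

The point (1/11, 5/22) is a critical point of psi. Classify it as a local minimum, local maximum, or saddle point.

The Hessian of psi is constant: H = [[6, 2], [2, 8]].
det(H) = 6·8 − 2² = 44.
det(H) > 0 and tr(H) = 14 > 0, so H is positive definite and the point is a local minimum.

local minimum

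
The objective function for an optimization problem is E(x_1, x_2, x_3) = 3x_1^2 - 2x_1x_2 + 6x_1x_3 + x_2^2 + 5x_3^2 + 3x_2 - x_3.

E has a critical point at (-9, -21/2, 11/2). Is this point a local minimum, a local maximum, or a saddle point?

The Hessian is constant: H = [[6, -2, 6], [-2, 2, 0], [6, 0, 10]].
Leading principal minors: Δ₁ = 6, Δ₂ = 8, Δ₃ = 8.
All leading minors are positive, so H is positive definite: a local minimum.

local minimum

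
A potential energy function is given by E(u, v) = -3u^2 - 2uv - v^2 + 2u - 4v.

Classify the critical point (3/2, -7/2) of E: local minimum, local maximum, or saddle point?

The Hessian of E is constant: H = [[-6, -2], [-2, -2]].
det(H) = (-6)·(-2) − (-2)² = 8.
det(H) > 0 and tr(H) = -8 < 0, so H is negative definite and the point is a local maximum.

local maximum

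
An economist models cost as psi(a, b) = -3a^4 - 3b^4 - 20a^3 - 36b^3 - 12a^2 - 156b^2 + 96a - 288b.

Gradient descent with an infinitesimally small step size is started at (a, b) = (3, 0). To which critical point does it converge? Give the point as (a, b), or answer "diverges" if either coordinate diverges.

psi is separable, so gradient descent decouples: a follows -∂psi/∂a, b follows -∂psi/∂b.
∂psi/∂a = -12(a - 1)(a + 2)(a + 4); at a=3 this is -840, so a increases.
∂psi/∂b = -12(b + 2)(b + 3)(b + 4); at b=0 this is -288, so b increases.
The a-coordinate has no critical point in that direction and runs off to infinity.

diverges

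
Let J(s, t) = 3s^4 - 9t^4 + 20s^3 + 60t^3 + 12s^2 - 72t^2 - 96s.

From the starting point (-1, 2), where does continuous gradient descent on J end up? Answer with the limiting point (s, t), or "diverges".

J is separable, so gradient descent decouples: s follows -∂J/∂s, t follows -∂J/∂t.
∂J/∂s = 12(s - 1)(s + 2)(s + 4); at s=-1 this is -72, so s increases.
∂J/∂t = -36t(t - 4)(t - 1); at t=2 this is 144, so t decreases.
s converges to its nearest critical value 1 (a local min of the s-part); t converges to 1. The iterate converges to (1, 1).

(1, 1)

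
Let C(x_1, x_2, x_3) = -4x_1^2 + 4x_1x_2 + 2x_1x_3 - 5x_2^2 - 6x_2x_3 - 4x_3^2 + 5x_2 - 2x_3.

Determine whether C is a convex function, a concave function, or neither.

C is quadratic, so its Hessian is the constant matrix H = [[-8, 4, 2], [4, -10, -6], [2, -6, -8]].
Leading principal minors: -8, 64, -280.
Signs alternate −, +, − ⇒ H ≺ 0 ⇒ concave.

concave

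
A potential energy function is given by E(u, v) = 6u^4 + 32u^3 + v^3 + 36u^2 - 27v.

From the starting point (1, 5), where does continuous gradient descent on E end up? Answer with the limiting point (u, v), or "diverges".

E is separable, so gradient descent decouples: u follows -∂E/∂u, v follows -∂E/∂v.
∂E/∂u = 24u(u + 1)(u + 3); at u=1 this is 192, so u decreases.
∂E/∂v = 3(v - 3)(v + 3); at v=5 this is 48, so v decreases.
u converges to its nearest critical value 0 (a local min of the u-part); v converges to 3. The iterate converges to (0, 3).

(0, 3)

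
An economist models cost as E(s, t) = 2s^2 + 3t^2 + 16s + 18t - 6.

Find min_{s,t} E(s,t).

-65

E(s,t) separates as P(s) + Q(t) − 6, so its minimum is min P + min Q − 6.
P'(s) = 4s + 16 vanishes at s ∈ {-4}; Q'(t) = 6(t + 3) vanishes at t ∈ {-3}.
Local minima of P (where P''>0): P(-4)=-32. Local minima of Q: Q(-3)=-27.
So the global minimum of E is P(-4) + Q(-3) − 6 = -32 − 27 − 6 = -65, attained at (-4, -3).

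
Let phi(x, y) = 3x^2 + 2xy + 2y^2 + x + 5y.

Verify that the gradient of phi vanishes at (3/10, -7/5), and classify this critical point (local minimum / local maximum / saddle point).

∇phi = (6x + 2y + 1, 2x + 4y + 5); substituting (3/10, -7/5) gives ∇phi = (0, 0), so (3/10, -7/5) is indeed a critical point.
The Hessian of phi is constant: H = [[6, 2], [2, 4]].
det(H) = 6·4 − 2² = 20.
det(H) > 0 and tr(H) = 10 > 0, so H is positive definite and the point is a local minimum.

local minimum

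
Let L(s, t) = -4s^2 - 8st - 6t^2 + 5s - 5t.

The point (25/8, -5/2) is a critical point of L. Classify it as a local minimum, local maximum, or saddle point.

The Hessian of L is constant: H = [[-8, -8], [-8, -12]].
det(H) = (-8)·(-12) − (-8)² = 32.
det(H) > 0 and tr(H) = -20 < 0, so H is negative definite and the point is a local maximum.

local maximum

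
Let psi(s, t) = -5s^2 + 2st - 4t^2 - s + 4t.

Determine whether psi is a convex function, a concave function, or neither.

concave

psi is quadratic, so its Hessian is the constant matrix H = [[-10, 2], [2, -8]].
det(H) = 76, tr(H) = -18.
det(H) > 0 and tr(H) < 0, so H is negative definite everywhere: concave.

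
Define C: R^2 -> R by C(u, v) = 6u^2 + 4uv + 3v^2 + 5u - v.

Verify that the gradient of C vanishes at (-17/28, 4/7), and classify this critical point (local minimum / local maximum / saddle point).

∇C = (12u + 4v + 5, 4u + 6v - 1); substituting (-17/28, 4/7) gives ∇C = (0, 0), so (-17/28, 4/7) is indeed a critical point.
The Hessian of C is constant: H = [[12, 4], [4, 6]].
det(H) = 12·6 − 4² = 56.
det(H) > 0 and tr(H) = 18 > 0, so H is positive definite and the point is a local minimum.

local minimum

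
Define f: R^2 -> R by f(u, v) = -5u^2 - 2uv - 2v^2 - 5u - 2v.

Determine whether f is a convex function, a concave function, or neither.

concave

f is quadratic, so its Hessian is the constant matrix H = [[-10, -2], [-2, -4]].
det(H) = 36, tr(H) = -14.
det(H) > 0 and tr(H) < 0, so H is negative definite everywhere: concave.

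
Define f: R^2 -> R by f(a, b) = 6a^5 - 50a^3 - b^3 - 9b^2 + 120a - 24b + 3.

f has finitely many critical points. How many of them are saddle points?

f separates as a function of a plus a function of b, so ∇f=0 decouples.
∂f/∂a = 30(a - 2)(a - 1)(a + 1)(a + 2) = 0 at a ∈ {-2, -1, 1, 2}; ∂f/∂b = -3(b + 2)(b + 4) = 0 at b ∈ {-4, -2}.
The Hessian is diagonal: diag(f_aa, f_bb). Second derivatives: f_aa(-2)=-360, f_aa(-1)=180, f_aa(1)=-180, f_aa(2)=360; f_bb(-4)=6, f_bb(-2)=-6.
Saddle points occur where the two diagonal entries have opposite signs: (-2, -4), (-1, -2), (1, -4), (2, -2). Count: 4.

4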